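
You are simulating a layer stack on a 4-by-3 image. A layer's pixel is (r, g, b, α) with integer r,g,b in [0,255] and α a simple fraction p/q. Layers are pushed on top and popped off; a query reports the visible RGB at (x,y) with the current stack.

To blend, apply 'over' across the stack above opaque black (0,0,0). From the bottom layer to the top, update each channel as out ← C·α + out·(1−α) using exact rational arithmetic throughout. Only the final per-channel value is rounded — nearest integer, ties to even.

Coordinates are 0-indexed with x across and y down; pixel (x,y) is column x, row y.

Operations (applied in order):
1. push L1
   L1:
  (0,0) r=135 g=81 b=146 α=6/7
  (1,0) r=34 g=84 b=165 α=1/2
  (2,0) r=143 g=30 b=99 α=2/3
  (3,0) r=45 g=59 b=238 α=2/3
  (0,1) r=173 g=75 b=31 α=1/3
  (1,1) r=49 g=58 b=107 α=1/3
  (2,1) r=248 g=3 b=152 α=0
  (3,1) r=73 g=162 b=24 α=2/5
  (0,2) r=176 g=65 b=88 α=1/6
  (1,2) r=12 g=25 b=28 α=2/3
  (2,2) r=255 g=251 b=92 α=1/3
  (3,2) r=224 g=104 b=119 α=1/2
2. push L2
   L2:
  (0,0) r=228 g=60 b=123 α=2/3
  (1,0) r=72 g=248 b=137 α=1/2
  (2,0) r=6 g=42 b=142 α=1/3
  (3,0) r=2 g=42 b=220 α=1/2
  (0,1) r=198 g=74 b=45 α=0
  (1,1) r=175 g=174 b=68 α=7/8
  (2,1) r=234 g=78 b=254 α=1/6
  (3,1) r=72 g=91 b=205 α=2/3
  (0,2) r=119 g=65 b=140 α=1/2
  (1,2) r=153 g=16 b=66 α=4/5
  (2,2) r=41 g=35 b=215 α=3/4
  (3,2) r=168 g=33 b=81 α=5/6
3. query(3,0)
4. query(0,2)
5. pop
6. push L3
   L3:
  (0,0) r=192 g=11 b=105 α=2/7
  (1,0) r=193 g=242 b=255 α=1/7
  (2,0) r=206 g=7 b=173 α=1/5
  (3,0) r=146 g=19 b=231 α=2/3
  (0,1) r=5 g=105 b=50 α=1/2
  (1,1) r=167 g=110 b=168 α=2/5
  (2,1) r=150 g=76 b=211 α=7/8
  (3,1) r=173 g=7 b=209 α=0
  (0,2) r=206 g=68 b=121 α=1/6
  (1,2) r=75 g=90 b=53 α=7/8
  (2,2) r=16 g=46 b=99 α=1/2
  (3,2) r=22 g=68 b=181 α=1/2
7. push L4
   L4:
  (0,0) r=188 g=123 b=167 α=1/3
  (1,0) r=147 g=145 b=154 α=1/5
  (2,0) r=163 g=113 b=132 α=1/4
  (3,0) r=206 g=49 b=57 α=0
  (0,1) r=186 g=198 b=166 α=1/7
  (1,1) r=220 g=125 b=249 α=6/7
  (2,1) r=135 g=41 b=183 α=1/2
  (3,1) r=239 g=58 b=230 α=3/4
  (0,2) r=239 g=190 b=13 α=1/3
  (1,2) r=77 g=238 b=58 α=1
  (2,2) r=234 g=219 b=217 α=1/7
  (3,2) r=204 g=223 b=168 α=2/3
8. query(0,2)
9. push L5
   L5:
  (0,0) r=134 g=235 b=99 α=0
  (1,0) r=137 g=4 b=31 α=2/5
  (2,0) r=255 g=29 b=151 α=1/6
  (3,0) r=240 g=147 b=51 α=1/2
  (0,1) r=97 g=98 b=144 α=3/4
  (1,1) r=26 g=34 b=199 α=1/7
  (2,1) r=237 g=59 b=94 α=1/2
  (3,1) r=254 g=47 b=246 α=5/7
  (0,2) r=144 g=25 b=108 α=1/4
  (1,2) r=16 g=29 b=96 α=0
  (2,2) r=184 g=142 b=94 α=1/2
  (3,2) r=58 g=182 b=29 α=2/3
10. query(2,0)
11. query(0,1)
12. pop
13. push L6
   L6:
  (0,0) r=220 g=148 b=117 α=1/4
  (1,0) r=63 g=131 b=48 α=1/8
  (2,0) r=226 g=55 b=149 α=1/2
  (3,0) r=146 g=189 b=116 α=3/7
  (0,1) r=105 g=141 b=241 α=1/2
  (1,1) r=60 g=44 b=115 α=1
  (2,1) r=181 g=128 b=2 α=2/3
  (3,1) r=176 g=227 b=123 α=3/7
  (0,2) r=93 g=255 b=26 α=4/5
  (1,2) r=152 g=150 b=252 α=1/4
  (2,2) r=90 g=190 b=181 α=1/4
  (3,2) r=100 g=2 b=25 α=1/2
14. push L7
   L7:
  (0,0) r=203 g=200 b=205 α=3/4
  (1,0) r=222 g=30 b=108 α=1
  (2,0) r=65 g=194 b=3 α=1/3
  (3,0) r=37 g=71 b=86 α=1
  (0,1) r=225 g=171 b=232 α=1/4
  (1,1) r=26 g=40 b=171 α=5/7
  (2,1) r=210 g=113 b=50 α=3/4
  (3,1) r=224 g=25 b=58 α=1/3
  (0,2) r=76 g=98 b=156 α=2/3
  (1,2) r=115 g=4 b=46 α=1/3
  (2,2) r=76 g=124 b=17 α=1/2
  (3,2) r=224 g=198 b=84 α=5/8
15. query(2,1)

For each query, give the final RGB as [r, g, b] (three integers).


at x=3,y=0 over L1,L2:
L1 α=2/3: [30, 118/3, 476/3]
L2 α=1/2: [16, 122/3, 568/3]
rounded: [16, 41, 189]

query (0,2) [L1,L2] — begin 0,0,0
L1 α=1/6: [88/3, 65/6, 44/3]
L2 α=1/2: [445/6, 455/12, 232/3]
= [74, 38, 77]

at x=0,y=2 over L1,L3,L4:
L1 α=1/6: [88/3, 65/6, 44/3]
L3 α=1/6: [529/9, 733/36, 583/18]
L4 α=1/3: [3209/27, 4153/54, 700/27]
rounded: [119, 77, 26]

query (2,0) [L1,L3,L4,L5] — begin 0,0,0
+L1 (α=2/3) → [286/3, 20, 66]
+L3 (α=1/5) → [1762/15, 87/5, 437/5]
+L4 (α=1/4) → [2577/20, 413/10, 1971/20]
+L5 (α=1/6) → [1199/8, 157/4, 2575/24]
→ [150, 39, 107]

query (0,1) [L1,L3,L4,L5] — begin 0,0,0
after L1 α=1/3: [173/3, 25, 31/3]
after L3 α=1/2: [94/3, 65, 181/6]
after L4 α=1/7: [374/7, 84, 347/7]
after L5 α=3/4: [2411/28, 189/2, 3371/28]
= [86, 94, 120]

(2,1) stack=L1,L3,L4,L6,L7; from [0,0,0]:
+L1 (α=0) → [0, 0, 0]
+L3 (α=7/8) → [525/4, 133/2, 1477/8]
+L4 (α=1/2) → [1065/8, 215/4, 2941/16]
+L6 (α=2/3) → [3961/24, 413/4, 3005/48]
+L7 (α=3/4) → [19081/96, 1769/16, 10205/192]
rounded: [199, 111, 53]


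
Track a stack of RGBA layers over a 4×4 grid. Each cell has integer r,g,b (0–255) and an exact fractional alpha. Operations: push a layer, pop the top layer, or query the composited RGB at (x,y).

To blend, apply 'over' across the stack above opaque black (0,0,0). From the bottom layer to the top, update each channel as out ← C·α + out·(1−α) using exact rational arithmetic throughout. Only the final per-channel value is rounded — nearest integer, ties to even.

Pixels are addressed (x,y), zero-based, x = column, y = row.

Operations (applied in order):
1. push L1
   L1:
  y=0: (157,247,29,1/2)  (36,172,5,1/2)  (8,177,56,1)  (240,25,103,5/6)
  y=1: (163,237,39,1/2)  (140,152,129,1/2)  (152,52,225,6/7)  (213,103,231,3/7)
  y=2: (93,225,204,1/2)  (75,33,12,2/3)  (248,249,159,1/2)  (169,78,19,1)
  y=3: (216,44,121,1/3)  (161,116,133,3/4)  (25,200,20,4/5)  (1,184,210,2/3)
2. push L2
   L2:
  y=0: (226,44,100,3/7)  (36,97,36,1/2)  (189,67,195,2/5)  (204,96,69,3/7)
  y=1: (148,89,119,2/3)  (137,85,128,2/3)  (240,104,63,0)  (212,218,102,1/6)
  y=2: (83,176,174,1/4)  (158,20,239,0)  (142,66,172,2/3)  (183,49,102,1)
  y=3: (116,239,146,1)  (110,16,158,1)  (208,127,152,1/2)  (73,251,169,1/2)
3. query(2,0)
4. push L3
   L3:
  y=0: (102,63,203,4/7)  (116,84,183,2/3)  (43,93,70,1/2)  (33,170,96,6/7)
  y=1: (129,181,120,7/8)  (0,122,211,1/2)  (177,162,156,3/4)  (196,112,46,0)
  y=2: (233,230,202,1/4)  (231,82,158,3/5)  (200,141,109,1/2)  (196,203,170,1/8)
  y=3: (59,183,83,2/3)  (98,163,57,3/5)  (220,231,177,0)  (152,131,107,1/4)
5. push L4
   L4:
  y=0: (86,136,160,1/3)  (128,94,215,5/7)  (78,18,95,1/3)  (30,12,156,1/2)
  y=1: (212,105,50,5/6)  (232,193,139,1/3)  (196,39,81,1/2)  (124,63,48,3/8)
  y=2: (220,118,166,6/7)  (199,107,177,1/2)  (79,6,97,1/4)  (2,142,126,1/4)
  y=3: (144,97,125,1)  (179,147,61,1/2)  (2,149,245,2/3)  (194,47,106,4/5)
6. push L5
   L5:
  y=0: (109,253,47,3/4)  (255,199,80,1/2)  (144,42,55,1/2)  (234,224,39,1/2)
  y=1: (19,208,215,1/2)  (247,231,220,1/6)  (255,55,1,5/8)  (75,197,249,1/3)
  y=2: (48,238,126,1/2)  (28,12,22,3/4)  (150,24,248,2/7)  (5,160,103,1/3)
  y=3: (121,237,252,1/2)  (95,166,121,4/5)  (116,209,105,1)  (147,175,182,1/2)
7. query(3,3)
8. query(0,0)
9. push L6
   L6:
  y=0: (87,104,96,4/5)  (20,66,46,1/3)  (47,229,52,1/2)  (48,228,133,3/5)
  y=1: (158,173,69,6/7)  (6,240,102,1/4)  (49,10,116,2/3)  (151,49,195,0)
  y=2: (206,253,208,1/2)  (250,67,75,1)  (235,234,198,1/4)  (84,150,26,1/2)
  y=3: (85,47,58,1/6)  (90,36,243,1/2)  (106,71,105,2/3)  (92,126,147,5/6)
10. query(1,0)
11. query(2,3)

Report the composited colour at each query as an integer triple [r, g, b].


at x=2,y=0 over L1,L2:
L1 α=1: [8, 177, 56]
L2 α=2/5: [402/5, 133, 558/5]
rounded: [80, 133, 112]

at x=3,y=3 over L1,L2,L3,L4,L5:
after L1 α=2/3: [2/3, 368/3, 140]
after L2 α=1/2: [221/6, 1121/6, 309/2]
after L3 α=1/4: [525/8, 1383/8, 1141/8]
after L4 α=4/5: [6733/40, 2887/40, 4533/40]
after L5 α=1/2: [12613/80, 9887/80, 11813/80]
rounded: [158, 124, 148]

query (0,0) [L1,L2,L3,L4,L5] — begin 0,0,0
+L1 (α=1/2) → [157/2, 247/2, 29/2]
+L2 (α=3/7) → [992/7, 626/7, 358/7]
+L3 (α=4/7) → [5832/49, 3642/49, 6758/49]
+L4 (α=1/3) → [15878/147, 13948/147, 21356/147]
+L5 (α=3/4) → [63947/588, 125521/588, 42083/588]
rounded: [109, 213, 72]

query (1,0) [L1,L2,L3,L4,L5,L6] — begin 0,0,0
+L1 (α=1/2) → [18, 86, 5/2]
+L2 (α=1/2) → [27, 183/2, 77/4]
+L3 (α=2/3) → [259/3, 173/2, 1541/12]
+L4 (α=5/7) → [2438/21, 643/7, 7991/42]
+L5 (α=1/2) → [7793/42, 1018/7, 11351/84]
+L6 (α=1/3) → [8213/63, 2498/21, 13283/126]
= [130, 119, 105]

query (2,3) [L1,L2,L3,L4,L5,L6] — begin 0,0,0
L1 α=4/5: [20, 160, 16]
L2 α=1/2: [114, 287/2, 84]
L3 α=0: [114, 287/2, 84]
L4 α=2/3: [118/3, 883/6, 574/3]
L5 α=1: [116, 209, 105]
L6 α=2/3: [328/3, 117, 105]
→ [109, 117, 105]


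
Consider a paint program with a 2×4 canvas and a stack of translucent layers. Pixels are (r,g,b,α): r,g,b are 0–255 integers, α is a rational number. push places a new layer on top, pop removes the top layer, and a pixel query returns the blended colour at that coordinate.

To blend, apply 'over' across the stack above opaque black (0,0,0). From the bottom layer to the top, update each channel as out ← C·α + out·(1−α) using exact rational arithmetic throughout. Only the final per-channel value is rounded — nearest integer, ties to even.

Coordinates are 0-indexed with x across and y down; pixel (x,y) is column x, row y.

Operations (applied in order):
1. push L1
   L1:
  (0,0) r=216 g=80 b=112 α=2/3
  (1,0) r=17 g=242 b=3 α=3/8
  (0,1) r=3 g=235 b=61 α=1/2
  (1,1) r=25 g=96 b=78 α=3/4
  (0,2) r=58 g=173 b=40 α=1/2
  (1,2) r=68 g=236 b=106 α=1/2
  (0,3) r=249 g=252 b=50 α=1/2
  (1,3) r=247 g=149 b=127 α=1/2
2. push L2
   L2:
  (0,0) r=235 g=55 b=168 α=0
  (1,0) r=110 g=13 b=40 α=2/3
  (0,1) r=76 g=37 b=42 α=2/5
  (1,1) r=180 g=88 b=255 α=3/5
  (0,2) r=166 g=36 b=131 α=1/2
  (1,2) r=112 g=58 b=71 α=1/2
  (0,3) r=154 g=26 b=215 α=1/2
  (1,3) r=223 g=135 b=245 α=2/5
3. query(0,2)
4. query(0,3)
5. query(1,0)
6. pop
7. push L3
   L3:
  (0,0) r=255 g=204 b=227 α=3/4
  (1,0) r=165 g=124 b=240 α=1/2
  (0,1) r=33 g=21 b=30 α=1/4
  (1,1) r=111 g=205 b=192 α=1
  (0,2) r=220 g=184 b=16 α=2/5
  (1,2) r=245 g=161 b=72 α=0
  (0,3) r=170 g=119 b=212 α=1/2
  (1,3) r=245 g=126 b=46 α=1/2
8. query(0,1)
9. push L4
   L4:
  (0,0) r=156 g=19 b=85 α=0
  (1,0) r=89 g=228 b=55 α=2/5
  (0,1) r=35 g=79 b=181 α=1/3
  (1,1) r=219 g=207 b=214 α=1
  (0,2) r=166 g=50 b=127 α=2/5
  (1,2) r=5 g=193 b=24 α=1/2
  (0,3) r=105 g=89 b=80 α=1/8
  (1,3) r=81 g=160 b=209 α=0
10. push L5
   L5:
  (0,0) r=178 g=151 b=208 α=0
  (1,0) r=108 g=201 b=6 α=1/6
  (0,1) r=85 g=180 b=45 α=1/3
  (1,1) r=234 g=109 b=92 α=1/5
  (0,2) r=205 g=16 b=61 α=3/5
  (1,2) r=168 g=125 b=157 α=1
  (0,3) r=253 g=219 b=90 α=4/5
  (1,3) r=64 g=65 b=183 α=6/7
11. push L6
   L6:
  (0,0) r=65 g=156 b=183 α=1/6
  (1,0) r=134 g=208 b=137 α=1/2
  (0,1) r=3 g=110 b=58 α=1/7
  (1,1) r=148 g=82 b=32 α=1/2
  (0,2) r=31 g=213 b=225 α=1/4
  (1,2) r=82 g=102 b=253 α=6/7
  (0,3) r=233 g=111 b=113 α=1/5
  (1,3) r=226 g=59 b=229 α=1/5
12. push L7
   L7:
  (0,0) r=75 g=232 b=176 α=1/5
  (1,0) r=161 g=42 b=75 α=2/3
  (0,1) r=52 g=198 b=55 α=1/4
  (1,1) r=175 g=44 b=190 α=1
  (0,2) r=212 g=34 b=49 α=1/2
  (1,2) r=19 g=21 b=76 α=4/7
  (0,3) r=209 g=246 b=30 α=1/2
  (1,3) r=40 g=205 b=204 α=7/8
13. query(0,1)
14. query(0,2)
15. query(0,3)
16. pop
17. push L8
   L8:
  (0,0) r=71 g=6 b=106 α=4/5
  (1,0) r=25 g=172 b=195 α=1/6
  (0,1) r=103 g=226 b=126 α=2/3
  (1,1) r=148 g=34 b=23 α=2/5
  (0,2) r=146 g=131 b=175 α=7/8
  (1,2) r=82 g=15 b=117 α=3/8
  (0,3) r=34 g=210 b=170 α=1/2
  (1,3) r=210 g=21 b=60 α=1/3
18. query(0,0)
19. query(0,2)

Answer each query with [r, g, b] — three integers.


at x=0,y=2 over L1,L2:
+L1 (α=1/2) → [29, 173/2, 20]
+L2 (α=1/2) → [195/2, 245/4, 151/2]
rounded: [98, 61, 76]

(0,3) stack=L1,L2; from [0,0,0]:
L1 α=1/2: [249/2, 126, 25]
L2 α=1/2: [557/4, 76, 120]
→ [139, 76, 120]

query (1,0) [L1,L2] — begin 0,0,0
+L1 (α=3/8) → [51/8, 363/4, 9/8]
+L2 (α=2/3) → [1811/24, 467/12, 649/24]
→ [75, 39, 27]

(0,1) stack=L1,L3; from [0,0,0]:
+L1 (α=1/2) → [3/2, 235/2, 61/2]
+L3 (α=1/4) → [75/8, 747/8, 243/8]
= [9, 93, 30]

(0,1) stack=L1,L3,L4,L5,L6,L7; from [0,0,0]:
L1 α=1/2: [3/2, 235/2, 61/2]
L3 α=1/4: [75/8, 747/8, 243/8]
L4 α=1/3: [215/12, 1063/12, 967/12]
L5 α=1/3: [725/18, 2143/18, 1237/18]
L6 α=1/7: [734/21, 2473/21, 1411/21]
L7 α=1/4: [549/14, 3859/28, 449/7]
rounded: [39, 138, 64]

(0,2) stack=L1,L3,L4,L5,L6,L7; from [0,0,0]:
after L1 α=1/2: [29, 173/2, 20]
after L3 α=2/5: [527/5, 251/2, 92/5]
after L4 α=2/5: [3241/25, 953/10, 1546/25]
after L5 α=3/5: [21857/125, 1193/25, 7667/125]
after L6 α=1/4: [34723/250, 2226/25, 25563/250]
after L7 α=1/2: [87723/500, 1538/25, 37813/500]
→ [175, 62, 76]

at x=0,y=3 over L1,L3,L4,L5,L6,L7:
L1 α=1/2: [249/2, 126, 25]
L3 α=1/2: [589/4, 245/2, 237/2]
L4 α=1/8: [4543/32, 1893/16, 1819/16]
L5 α=4/5: [36927/160, 15909/80, 7579/80]
L6 α=1/5: [46247/200, 18129/100, 9839/100]
L7 α=1/2: [88047/400, 42729/200, 12839/200]
rounded: [220, 214, 64]

(0,0) stack=L1,L3,L4,L5,L6,L8; from [0,0,0]:
L1 α=2/3: [144, 160/3, 224/3]
L3 α=3/4: [909/4, 499/3, 2267/12]
L4 α=0: [909/4, 499/3, 2267/12]
L5 α=0: [909/4, 499/3, 2267/12]
L6 α=1/6: [4805/24, 2963/18, 13531/72]
L8 α=4/5: [11621/120, 679/18, 44059/360]
rounded: [97, 38, 122]

query (0,2) [L1,L3,L4,L5,L6,L8] — begin 0,0,0
L1 α=1/2: [29, 173/2, 20]
L3 α=2/5: [527/5, 251/2, 92/5]
L4 α=2/5: [3241/25, 953/10, 1546/25]
L5 α=3/5: [21857/125, 1193/25, 7667/125]
L6 α=1/4: [34723/250, 2226/25, 25563/250]
L8 α=7/8: [290223/2000, 25151/200, 331813/2000]
= [145, 126, 166]


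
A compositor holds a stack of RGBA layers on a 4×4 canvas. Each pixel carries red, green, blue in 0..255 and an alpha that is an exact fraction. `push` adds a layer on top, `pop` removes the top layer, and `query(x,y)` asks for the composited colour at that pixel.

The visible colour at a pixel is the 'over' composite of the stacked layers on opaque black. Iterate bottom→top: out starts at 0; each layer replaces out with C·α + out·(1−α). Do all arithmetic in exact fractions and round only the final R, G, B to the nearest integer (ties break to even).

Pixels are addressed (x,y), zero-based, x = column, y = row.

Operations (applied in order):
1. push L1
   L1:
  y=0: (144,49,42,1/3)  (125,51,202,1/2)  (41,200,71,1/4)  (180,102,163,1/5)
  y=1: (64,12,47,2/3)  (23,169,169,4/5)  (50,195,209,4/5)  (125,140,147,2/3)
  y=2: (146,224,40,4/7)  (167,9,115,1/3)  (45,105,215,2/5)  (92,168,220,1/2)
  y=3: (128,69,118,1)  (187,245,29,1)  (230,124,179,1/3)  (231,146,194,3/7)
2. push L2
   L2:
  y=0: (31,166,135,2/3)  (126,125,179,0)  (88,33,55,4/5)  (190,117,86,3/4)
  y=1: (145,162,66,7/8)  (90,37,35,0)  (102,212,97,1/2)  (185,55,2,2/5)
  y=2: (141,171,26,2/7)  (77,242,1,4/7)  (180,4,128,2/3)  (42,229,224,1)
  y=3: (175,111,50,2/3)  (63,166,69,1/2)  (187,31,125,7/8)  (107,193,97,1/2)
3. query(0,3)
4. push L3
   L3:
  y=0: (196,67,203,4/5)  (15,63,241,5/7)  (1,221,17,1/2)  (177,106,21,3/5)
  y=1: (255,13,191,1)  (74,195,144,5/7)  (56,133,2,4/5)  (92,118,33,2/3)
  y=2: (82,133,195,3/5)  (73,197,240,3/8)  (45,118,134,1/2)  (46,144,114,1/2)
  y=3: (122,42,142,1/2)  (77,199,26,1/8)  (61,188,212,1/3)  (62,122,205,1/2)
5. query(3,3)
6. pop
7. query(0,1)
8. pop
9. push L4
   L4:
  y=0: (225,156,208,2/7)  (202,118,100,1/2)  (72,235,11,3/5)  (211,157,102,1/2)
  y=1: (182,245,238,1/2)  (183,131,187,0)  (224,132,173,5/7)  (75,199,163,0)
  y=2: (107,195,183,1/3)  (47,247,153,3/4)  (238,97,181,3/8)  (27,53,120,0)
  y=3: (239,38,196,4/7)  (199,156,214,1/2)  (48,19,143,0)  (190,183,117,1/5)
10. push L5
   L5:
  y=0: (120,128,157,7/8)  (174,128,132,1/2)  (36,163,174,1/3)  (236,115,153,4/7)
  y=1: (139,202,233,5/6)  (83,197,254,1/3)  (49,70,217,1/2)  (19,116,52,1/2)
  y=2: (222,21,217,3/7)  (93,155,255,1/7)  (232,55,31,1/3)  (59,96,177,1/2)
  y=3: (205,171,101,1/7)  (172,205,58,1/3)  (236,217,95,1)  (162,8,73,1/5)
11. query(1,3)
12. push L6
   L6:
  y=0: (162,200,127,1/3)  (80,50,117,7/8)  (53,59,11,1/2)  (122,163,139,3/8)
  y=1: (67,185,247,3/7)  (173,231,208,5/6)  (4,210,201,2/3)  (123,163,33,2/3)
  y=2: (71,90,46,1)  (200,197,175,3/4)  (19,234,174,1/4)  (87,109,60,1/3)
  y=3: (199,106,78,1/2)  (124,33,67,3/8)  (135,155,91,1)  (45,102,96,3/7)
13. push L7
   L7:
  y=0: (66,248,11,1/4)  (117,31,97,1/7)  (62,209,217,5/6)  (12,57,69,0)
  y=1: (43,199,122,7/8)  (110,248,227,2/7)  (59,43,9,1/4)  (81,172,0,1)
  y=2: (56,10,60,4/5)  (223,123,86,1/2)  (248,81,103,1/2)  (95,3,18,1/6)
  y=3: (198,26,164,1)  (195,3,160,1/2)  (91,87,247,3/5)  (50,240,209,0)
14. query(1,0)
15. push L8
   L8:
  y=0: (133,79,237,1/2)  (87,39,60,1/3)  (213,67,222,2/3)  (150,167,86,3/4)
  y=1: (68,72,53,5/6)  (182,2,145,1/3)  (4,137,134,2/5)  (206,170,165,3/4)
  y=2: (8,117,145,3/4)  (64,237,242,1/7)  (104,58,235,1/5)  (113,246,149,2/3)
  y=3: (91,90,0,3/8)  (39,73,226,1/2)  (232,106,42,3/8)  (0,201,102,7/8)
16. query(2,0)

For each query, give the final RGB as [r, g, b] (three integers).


(0,3) stack=L1,L2; from [0,0,0]:
+L1 (α=1) → [128, 69, 118]
+L2 (α=2/3) → [478/3, 97, 218/3]
= [159, 97, 73]

query (3,3) [L1,L2,L3] — begin 0,0,0
L1 α=3/7: [99, 438/7, 582/7]
L2 α=1/2: [103, 1789/14, 1261/14]
L3 α=1/2: [165/2, 3497/28, 4131/28]
= [82, 125, 148]

query (0,1) [L1,L2] — begin 0,0,0
+L1 (α=2/3) → [128/3, 8, 94/3]
+L2 (α=7/8) → [3173/24, 571/4, 185/3]
→ [132, 143, 62]

at x=1,y=3 over L1,L4,L5:
after L1 α=1: [187, 245, 29]
after L4 α=1/2: [193, 401/2, 243/2]
after L5 α=1/3: [186, 202, 301/3]
→ [186, 202, 100]

query (1,0) [L1,L4,L5,L6,L7] — begin 0,0,0
after L1 α=1/2: [125/2, 51/2, 101]
after L4 α=1/2: [529/4, 287/4, 201/2]
after L5 α=1/2: [1225/8, 799/8, 465/4]
after L6 α=7/8: [5705/64, 3599/64, 3741/32]
after L7 α=1/7: [20859/224, 11789/224, 1825/16]
= [93, 53, 114]

at x=2,y=0 over L1,L4,L5,L6,L7,L8:
after L1 α=1/4: [41/4, 50, 71/4]
after L4 α=3/5: [473/10, 161, 137/10]
after L5 α=1/3: [653/15, 485/3, 1007/15]
after L6 α=1/2: [724/15, 331/3, 586/15]
after L7 α=5/6: [2687/45, 1733/9, 16861/90]
after L8 α=2/3: [21857/135, 2939/27, 56821/270]
= [162, 109, 210]


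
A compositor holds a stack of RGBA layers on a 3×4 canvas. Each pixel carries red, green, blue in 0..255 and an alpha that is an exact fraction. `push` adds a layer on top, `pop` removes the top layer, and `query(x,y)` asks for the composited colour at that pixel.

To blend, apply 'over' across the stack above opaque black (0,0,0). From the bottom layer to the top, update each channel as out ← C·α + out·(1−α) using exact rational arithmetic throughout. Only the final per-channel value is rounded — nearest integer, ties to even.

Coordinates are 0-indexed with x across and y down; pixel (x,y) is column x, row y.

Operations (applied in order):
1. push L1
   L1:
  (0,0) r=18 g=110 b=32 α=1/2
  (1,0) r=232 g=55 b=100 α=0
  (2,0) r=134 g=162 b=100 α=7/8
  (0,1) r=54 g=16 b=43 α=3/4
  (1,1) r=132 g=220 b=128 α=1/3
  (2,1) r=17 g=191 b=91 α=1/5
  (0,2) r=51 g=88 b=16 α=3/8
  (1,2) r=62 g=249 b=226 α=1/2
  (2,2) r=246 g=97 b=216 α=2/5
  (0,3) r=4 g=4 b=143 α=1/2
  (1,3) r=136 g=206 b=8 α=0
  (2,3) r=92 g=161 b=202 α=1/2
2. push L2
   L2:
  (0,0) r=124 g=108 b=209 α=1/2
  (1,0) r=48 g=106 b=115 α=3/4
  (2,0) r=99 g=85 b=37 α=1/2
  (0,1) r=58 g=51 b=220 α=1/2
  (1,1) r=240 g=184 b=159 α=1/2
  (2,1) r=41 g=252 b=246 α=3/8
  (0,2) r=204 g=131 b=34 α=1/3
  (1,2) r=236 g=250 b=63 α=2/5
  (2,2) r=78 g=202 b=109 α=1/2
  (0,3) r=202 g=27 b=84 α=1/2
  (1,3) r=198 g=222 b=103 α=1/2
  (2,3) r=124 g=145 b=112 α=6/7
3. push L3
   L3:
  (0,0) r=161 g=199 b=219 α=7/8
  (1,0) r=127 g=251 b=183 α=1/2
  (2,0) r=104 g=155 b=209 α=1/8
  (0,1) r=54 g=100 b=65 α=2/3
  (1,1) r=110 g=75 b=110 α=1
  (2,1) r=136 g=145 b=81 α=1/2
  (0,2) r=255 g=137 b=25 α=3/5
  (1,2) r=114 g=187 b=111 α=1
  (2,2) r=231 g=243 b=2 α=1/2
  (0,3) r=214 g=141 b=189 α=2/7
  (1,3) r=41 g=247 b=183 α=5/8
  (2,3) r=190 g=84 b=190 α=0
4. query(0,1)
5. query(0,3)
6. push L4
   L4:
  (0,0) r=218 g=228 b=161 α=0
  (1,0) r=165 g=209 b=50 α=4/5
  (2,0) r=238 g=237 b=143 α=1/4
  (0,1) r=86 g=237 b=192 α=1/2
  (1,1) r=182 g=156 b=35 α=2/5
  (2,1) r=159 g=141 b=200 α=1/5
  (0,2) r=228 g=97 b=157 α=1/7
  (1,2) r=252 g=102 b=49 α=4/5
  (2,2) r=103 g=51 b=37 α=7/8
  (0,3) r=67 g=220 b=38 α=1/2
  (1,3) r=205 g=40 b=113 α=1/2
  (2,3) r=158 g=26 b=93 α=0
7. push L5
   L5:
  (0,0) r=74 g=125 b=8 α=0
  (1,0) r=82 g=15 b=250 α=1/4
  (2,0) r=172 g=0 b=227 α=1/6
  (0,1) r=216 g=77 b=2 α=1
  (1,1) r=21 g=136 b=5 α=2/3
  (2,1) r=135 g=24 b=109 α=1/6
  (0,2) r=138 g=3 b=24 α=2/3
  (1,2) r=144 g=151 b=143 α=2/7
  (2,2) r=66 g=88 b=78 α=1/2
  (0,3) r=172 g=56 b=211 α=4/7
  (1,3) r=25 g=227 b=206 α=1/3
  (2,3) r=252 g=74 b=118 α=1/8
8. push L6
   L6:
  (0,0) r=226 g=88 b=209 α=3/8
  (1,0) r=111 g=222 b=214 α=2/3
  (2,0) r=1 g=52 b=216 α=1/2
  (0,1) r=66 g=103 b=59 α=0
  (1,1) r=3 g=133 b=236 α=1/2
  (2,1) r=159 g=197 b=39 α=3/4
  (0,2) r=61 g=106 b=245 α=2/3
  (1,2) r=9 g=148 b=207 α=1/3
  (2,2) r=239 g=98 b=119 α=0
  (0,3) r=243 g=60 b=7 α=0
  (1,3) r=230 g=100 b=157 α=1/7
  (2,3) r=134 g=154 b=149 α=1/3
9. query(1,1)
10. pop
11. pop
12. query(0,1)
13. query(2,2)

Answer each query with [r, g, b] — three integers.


query (0,1) [L1,L2,L3] — begin 0,0,0
L1 α=3/4: [81/2, 12, 129/4]
L2 α=1/2: [197/4, 63/2, 1009/8]
L3 α=2/3: [629/12, 463/6, 683/8]
= [52, 77, 85]

(0,3) stack=L1,L2,L3; from [0,0,0]:
after L1 α=1/2: [2, 2, 143/2]
after L2 α=1/2: [102, 29/2, 311/4]
after L3 α=2/7: [134, 709/14, 3067/28]
rounded: [134, 51, 110]

at x=1,y=1 over L1,L2,L3,L4,L5,L6:
L1 α=1/3: [44, 220/3, 128/3]
L2 α=1/2: [142, 386/3, 605/6]
L3 α=1: [110, 75, 110]
L4 α=2/5: [694/5, 537/5, 80]
L5 α=2/3: [904/15, 1897/15, 30]
L6 α=1/2: [949/30, 1946/15, 133]
rounded: [32, 130, 133]

query (0,1) [L1,L2,L3,L4] — begin 0,0,0
L1 α=3/4: [81/2, 12, 129/4]
L2 α=1/2: [197/4, 63/2, 1009/8]
L3 α=2/3: [629/12, 463/6, 683/8]
L4 α=1/2: [1661/24, 1885/12, 2219/16]
rounded: [69, 157, 139]

(2,2) stack=L1,L2,L3,L4; from [0,0,0]:
+L1 (α=2/5) → [492/5, 194/5, 432/5]
+L2 (α=1/2) → [441/5, 602/5, 977/10]
+L3 (α=1/2) → [798/5, 1817/10, 997/20]
+L4 (α=7/8) → [4403/40, 5387/80, 6177/160]
→ [110, 67, 39]


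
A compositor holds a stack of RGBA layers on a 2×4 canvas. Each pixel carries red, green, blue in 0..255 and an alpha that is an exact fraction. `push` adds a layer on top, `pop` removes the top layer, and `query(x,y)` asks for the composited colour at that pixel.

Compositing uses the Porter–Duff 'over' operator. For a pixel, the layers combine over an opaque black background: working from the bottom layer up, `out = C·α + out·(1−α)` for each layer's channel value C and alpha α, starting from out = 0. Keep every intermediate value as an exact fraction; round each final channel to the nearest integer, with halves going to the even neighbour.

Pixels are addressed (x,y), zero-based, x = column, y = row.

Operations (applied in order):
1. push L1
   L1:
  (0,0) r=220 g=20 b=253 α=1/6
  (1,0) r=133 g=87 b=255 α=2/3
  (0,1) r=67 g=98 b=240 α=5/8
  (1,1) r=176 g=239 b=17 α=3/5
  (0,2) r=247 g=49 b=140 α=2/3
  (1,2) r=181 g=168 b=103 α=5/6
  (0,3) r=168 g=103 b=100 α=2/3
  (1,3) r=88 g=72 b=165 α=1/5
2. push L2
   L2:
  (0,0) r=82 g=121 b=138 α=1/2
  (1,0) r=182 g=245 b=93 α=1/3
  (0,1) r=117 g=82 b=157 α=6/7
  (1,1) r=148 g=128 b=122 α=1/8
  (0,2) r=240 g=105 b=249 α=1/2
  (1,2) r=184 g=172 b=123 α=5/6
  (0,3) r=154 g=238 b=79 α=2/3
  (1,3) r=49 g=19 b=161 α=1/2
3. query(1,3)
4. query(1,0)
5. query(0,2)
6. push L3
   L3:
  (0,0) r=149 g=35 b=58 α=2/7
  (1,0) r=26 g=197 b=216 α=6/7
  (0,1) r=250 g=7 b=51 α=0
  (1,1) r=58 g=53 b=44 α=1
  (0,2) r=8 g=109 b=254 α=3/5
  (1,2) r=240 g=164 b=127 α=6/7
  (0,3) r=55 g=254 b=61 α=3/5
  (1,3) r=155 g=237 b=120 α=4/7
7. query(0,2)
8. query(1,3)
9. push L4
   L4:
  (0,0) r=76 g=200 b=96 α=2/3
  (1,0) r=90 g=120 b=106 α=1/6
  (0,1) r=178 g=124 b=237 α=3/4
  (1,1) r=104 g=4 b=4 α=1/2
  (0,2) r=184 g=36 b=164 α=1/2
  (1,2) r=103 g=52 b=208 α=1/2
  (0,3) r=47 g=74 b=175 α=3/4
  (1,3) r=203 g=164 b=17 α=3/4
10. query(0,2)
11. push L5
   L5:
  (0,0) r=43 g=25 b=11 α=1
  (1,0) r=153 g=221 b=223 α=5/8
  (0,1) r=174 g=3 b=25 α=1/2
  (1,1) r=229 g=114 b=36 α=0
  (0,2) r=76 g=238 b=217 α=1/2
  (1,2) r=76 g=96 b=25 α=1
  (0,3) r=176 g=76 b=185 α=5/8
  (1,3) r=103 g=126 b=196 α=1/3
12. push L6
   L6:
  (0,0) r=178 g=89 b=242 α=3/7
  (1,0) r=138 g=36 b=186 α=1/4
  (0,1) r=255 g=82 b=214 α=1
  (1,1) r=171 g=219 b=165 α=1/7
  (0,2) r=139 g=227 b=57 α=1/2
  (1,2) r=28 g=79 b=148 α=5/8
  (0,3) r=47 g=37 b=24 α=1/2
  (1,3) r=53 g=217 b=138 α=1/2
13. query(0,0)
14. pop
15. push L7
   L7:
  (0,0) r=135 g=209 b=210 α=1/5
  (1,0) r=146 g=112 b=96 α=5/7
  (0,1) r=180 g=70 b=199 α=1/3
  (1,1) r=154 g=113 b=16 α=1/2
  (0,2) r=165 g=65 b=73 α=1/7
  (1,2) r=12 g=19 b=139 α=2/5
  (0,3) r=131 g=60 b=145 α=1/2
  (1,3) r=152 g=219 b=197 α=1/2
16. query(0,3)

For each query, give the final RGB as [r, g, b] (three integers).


at x=1,y=3 over L1,L2:
L1 α=1/5: [88/5, 72/5, 33]
L2 α=1/2: [333/10, 167/10, 97]
→ [33, 17, 97]

(1,0) stack=L1,L2; from [0,0,0]:
+L1 (α=2/3) → [266/3, 58, 170]
+L2 (α=1/3) → [1078/9, 361/3, 433/3]
→ [120, 120, 144]

query (0,2) [L1,L2] — begin 0,0,0
after L1 α=2/3: [494/3, 98/3, 280/3]
after L2 α=1/2: [607/3, 413/6, 1027/6]
= [202, 69, 171]

(0,2) stack=L1,L2,L3; from [0,0,0]:
+L1 (α=2/3) → [494/3, 98/3, 280/3]
+L2 (α=1/2) → [607/3, 413/6, 1027/6]
+L3 (α=3/5) → [1286/15, 1394/15, 3313/15]
rounded: [86, 93, 221]

at x=1,y=3 over L1,L2,L3:
L1 α=1/5: [88/5, 72/5, 33]
L2 α=1/2: [333/10, 167/10, 97]
L3 α=4/7: [7199/70, 9981/70, 771/7]
→ [103, 143, 110]

query (0,2) [L1,L2,L3,L4] — begin 0,0,0
after L1 α=2/3: [494/3, 98/3, 280/3]
after L2 α=1/2: [607/3, 413/6, 1027/6]
after L3 α=3/5: [1286/15, 1394/15, 3313/15]
after L4 α=1/2: [2023/15, 967/15, 5773/30]
→ [135, 64, 192]

at x=0,y=0 over L1,L2,L3,L4,L5,L6:
after L1 α=1/6: [110/3, 10/3, 253/6]
after L2 α=1/2: [178/3, 373/6, 1081/12]
after L3 α=2/7: [1784/21, 2285/42, 971/12]
after L4 α=2/3: [4976/63, 19085/126, 3275/36]
after L5 α=1: [43, 25, 11]
after L6 α=3/7: [706/7, 367/7, 110]
= [101, 52, 110]

at x=0,y=3 over L1,L2,L3,L4,L5,L7:
+L1 (α=2/3) → [112, 206/3, 200/3]
+L2 (α=2/3) → [140, 1634/9, 674/9]
+L3 (α=3/5) → [89, 10126/45, 599/9]
+L4 (α=3/4) → [115/2, 5029/45, 1331/9]
+L5 (α=5/8) → [2105/16, 10729/120, 2053/12]
+L7 (α=1/2) → [4201/32, 17929/240, 3793/24]
= [131, 75, 158]


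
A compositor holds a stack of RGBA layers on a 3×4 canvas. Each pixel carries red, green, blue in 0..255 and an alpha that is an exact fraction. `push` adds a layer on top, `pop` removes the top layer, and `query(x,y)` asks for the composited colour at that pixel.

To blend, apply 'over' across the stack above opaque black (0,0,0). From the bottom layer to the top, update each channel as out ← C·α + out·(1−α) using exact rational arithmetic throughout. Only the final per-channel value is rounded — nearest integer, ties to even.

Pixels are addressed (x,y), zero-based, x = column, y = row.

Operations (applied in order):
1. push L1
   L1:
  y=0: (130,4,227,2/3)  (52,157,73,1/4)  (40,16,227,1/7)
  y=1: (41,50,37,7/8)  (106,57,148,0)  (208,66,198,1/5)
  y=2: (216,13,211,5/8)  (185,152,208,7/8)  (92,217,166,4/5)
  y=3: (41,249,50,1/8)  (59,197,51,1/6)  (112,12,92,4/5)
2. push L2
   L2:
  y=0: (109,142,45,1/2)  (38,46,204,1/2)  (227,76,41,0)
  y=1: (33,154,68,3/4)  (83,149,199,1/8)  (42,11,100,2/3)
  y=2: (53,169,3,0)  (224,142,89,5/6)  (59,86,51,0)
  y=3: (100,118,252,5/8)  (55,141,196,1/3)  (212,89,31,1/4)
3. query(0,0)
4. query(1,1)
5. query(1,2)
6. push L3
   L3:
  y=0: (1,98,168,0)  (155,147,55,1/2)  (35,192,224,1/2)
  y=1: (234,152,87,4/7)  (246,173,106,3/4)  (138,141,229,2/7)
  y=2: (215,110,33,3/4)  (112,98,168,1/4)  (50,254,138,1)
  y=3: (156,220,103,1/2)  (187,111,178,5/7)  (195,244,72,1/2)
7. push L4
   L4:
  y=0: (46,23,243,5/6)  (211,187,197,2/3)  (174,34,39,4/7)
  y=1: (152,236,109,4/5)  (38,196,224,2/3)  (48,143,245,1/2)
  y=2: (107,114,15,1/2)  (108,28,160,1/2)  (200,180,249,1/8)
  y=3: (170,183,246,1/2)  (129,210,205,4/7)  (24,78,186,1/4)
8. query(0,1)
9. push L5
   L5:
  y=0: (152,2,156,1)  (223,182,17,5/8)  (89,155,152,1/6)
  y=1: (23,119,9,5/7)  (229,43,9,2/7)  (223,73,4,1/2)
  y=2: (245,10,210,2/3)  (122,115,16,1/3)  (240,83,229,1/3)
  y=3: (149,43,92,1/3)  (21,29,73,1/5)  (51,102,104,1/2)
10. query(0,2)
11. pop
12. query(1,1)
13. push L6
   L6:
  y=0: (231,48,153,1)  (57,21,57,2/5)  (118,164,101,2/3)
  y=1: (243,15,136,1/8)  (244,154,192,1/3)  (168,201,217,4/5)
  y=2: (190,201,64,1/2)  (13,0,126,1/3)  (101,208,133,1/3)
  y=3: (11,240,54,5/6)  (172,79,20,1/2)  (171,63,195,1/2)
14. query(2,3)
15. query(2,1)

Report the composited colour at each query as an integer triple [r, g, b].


query (0,0) [L1,L2] — begin 0,0,0
after L1 α=2/3: [260/3, 8/3, 454/3]
after L2 α=1/2: [587/6, 217/3, 589/6]
= [98, 72, 98]

(1,1) stack=L1,L2; from [0,0,0]:
L1 α=0: [0, 0, 0]
L2 α=1/8: [83/8, 149/8, 199/8]
rounded: [10, 19, 25]

at x=1,y=2 over L1,L2:
after L1 α=7/8: [1295/8, 133, 182]
after L2 α=5/6: [10255/48, 281/2, 209/2]
rounded: [214, 140, 104]

(0,1) stack=L1,L2,L3,L4; from [0,0,0]:
L1 α=7/8: [287/8, 175/4, 259/8]
L2 α=3/4: [1079/32, 2023/16, 1891/32]
L3 α=4/7: [33189/224, 15797/112, 16809/224]
L4 α=4/5: [169381/1120, 24305/112, 114473/1120]
rounded: [151, 217, 102]

(0,2) stack=L1,L2,L3,L4,L5; from [0,0,0]:
after L1 α=5/8: [135, 65/8, 1055/8]
after L2 α=0: [135, 65/8, 1055/8]
after L3 α=3/4: [195, 2705/32, 1847/32]
after L4 α=1/2: [151, 6353/64, 2327/64]
after L5 α=2/3: [641/3, 7633/192, 29207/192]
rounded: [214, 40, 152]

query (1,1) [L1,L2,L3,L4] — begin 0,0,0
after L1 α=0: [0, 0, 0]
after L2 α=1/8: [83/8, 149/8, 199/8]
after L3 α=3/4: [5987/32, 4301/32, 2743/32]
after L4 α=2/3: [8419/96, 5615/32, 5693/32]
rounded: [88, 175, 178]

(2,3) stack=L1,L2,L3,L4,L6; from [0,0,0]:
+L1 (α=4/5) → [448/5, 48/5, 368/5]
+L2 (α=1/4) → [601/5, 589/20, 1259/20]
+L3 (α=1/2) → [788/5, 5469/40, 2699/40]
+L4 (α=1/4) → [621/5, 19527/160, 15537/160]
+L6 (α=1/2) → [738/5, 29607/320, 46737/320]
= [148, 93, 146]

query (2,1) [L1,L2,L3,L4,L6] — begin 0,0,0
+L1 (α=1/5) → [208/5, 66/5, 198/5]
+L2 (α=2/3) → [628/15, 176/15, 1198/15]
+L3 (α=2/7) → [208/3, 146/3, 2572/21]
+L4 (α=1/2) → [176/3, 575/6, 7717/42]
+L6 (α=4/5) → [2192/15, 5399/30, 44173/210]
→ [146, 180, 210]


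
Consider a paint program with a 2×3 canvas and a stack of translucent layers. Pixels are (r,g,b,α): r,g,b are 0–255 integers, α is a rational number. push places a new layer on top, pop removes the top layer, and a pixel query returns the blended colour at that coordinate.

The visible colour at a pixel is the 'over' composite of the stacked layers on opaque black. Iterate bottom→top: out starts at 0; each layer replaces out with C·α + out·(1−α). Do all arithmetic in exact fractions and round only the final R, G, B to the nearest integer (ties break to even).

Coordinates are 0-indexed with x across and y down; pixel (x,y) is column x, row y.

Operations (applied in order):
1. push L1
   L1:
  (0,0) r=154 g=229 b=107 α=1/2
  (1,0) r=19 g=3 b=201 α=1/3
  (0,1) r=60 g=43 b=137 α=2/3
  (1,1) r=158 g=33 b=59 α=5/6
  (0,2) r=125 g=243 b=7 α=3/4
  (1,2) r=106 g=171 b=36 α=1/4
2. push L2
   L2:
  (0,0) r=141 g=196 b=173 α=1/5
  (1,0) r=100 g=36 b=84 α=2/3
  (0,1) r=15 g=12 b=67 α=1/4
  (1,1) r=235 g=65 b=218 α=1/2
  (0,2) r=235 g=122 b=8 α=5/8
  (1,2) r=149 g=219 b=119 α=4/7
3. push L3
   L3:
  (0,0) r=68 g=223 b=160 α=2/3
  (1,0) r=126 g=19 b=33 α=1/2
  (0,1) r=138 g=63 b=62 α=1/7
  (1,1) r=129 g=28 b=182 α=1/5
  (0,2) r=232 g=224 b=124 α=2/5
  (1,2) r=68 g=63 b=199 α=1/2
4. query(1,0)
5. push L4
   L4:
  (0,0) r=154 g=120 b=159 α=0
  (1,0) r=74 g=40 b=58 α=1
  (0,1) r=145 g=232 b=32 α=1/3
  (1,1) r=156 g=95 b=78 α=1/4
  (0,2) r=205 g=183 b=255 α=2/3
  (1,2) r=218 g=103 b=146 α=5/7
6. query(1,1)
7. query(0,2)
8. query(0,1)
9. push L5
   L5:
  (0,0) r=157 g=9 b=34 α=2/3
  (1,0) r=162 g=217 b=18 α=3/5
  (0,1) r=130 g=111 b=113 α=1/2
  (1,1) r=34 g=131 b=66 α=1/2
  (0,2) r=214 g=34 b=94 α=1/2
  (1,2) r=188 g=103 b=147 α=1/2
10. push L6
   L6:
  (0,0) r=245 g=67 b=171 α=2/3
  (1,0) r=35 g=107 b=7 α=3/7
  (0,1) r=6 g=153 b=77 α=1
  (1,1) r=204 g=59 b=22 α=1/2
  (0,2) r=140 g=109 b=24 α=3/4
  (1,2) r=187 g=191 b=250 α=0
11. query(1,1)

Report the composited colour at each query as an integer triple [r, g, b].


at x=1,y=0 over L1,L2,L3:
+L1 (α=1/3) → [19/3, 1, 67]
+L2 (α=2/3) → [619/9, 73/3, 235/3]
+L3 (α=1/2) → [1753/18, 65/3, 167/3]
= [97, 22, 56]

at x=1,y=1 over L1,L2,L3,L4:
after L1 α=5/6: [395/3, 55/2, 295/6]
after L2 α=1/2: [550/3, 185/4, 1603/12]
after L3 α=1/5: [2587/15, 213/5, 2149/15]
after L4 α=1/4: [3367/20, 557/10, 2539/20]
→ [168, 56, 127]

query (0,2) [L1,L2,L3,L4] — begin 0,0,0
+L1 (α=3/4) → [375/4, 729/4, 21/4]
+L2 (α=5/8) → [5825/32, 4627/32, 223/32]
+L3 (α=2/5) → [32323/160, 28217/160, 1721/32]
+L4 (α=2/3) → [32641/160, 86777/480, 18041/96]
= [204, 181, 188]

query (0,1) [L1,L2,L3,L4] — begin 0,0,0
+L1 (α=2/3) → [40, 86/3, 274/3]
+L2 (α=1/4) → [135/4, 49/2, 341/4]
+L3 (α=1/7) → [681/14, 30, 1147/14]
+L4 (α=1/3) → [1696/21, 292/3, 457/7]
rounded: [81, 97, 65]

query (1,1) [L1,L2,L3,L4,L5,L6] — begin 0,0,0
after L1 α=5/6: [395/3, 55/2, 295/6]
after L2 α=1/2: [550/3, 185/4, 1603/12]
after L3 α=1/5: [2587/15, 213/5, 2149/15]
after L4 α=1/4: [3367/20, 557/10, 2539/20]
after L5 α=1/2: [4047/40, 1867/20, 3859/40]
after L6 α=1/2: [12207/80, 3047/40, 4739/80]
= [153, 76, 59]


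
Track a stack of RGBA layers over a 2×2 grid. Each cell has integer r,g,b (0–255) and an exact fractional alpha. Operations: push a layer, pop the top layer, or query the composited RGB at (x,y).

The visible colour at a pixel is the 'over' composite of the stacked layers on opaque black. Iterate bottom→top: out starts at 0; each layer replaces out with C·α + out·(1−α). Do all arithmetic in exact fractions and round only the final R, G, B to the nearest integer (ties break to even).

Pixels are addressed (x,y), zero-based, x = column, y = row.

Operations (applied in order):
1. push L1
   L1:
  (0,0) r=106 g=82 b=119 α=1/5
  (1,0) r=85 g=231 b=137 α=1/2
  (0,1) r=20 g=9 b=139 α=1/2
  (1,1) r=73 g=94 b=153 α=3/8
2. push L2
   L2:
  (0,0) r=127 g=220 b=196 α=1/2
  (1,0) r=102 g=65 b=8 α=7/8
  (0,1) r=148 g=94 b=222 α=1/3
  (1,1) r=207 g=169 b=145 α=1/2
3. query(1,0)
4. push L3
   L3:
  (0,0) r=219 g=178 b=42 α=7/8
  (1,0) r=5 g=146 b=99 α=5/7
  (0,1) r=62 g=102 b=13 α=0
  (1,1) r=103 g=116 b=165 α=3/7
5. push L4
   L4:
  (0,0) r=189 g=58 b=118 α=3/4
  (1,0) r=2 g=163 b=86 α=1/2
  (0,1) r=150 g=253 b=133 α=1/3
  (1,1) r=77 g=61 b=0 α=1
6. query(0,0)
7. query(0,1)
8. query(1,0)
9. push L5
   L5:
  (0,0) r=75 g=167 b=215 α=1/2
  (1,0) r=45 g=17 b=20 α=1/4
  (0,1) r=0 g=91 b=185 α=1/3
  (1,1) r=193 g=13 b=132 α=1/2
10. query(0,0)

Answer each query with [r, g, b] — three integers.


at x=1,y=0 over L1,L2:
L1 α=1/2: [85/2, 231/2, 137/2]
L2 α=7/8: [1513/16, 1141/16, 249/16]
→ [95, 71, 16]

at x=0,y=0 over L1,L2,L3,L4:
L1 α=1/5: [106/5, 82/5, 119/5]
L2 α=1/2: [741/10, 591/5, 1099/10]
L3 α=7/8: [16071/80, 6821/40, 4039/80]
L4 α=3/4: [61431/320, 13781/160, 32359/320]
= [192, 86, 101]

(0,1) stack=L1,L2,L3,L4; from [0,0,0]:
+L1 (α=1/2) → [10, 9/2, 139/2]
+L2 (α=1/3) → [56, 103/3, 361/3]
+L3 (α=0) → [56, 103/3, 361/3]
+L4 (α=1/3) → [262/3, 965/9, 1121/9]
rounded: [87, 107, 125]

at x=1,y=0 over L1,L2,L3,L4:
after L1 α=1/2: [85/2, 231/2, 137/2]
after L2 α=7/8: [1513/16, 1141/16, 249/16]
after L3 α=5/7: [1713/56, 6981/56, 4209/56]
after L4 α=1/2: [1825/112, 16109/112, 9025/112]
rounded: [16, 144, 81]

at x=0,y=0 over L1,L2,L3,L4,L5:
L1 α=1/5: [106/5, 82/5, 119/5]
L2 α=1/2: [741/10, 591/5, 1099/10]
L3 α=7/8: [16071/80, 6821/40, 4039/80]
L4 α=3/4: [61431/320, 13781/160, 32359/320]
L5 α=1/2: [85431/640, 40501/320, 101159/640]
rounded: [133, 127, 158]


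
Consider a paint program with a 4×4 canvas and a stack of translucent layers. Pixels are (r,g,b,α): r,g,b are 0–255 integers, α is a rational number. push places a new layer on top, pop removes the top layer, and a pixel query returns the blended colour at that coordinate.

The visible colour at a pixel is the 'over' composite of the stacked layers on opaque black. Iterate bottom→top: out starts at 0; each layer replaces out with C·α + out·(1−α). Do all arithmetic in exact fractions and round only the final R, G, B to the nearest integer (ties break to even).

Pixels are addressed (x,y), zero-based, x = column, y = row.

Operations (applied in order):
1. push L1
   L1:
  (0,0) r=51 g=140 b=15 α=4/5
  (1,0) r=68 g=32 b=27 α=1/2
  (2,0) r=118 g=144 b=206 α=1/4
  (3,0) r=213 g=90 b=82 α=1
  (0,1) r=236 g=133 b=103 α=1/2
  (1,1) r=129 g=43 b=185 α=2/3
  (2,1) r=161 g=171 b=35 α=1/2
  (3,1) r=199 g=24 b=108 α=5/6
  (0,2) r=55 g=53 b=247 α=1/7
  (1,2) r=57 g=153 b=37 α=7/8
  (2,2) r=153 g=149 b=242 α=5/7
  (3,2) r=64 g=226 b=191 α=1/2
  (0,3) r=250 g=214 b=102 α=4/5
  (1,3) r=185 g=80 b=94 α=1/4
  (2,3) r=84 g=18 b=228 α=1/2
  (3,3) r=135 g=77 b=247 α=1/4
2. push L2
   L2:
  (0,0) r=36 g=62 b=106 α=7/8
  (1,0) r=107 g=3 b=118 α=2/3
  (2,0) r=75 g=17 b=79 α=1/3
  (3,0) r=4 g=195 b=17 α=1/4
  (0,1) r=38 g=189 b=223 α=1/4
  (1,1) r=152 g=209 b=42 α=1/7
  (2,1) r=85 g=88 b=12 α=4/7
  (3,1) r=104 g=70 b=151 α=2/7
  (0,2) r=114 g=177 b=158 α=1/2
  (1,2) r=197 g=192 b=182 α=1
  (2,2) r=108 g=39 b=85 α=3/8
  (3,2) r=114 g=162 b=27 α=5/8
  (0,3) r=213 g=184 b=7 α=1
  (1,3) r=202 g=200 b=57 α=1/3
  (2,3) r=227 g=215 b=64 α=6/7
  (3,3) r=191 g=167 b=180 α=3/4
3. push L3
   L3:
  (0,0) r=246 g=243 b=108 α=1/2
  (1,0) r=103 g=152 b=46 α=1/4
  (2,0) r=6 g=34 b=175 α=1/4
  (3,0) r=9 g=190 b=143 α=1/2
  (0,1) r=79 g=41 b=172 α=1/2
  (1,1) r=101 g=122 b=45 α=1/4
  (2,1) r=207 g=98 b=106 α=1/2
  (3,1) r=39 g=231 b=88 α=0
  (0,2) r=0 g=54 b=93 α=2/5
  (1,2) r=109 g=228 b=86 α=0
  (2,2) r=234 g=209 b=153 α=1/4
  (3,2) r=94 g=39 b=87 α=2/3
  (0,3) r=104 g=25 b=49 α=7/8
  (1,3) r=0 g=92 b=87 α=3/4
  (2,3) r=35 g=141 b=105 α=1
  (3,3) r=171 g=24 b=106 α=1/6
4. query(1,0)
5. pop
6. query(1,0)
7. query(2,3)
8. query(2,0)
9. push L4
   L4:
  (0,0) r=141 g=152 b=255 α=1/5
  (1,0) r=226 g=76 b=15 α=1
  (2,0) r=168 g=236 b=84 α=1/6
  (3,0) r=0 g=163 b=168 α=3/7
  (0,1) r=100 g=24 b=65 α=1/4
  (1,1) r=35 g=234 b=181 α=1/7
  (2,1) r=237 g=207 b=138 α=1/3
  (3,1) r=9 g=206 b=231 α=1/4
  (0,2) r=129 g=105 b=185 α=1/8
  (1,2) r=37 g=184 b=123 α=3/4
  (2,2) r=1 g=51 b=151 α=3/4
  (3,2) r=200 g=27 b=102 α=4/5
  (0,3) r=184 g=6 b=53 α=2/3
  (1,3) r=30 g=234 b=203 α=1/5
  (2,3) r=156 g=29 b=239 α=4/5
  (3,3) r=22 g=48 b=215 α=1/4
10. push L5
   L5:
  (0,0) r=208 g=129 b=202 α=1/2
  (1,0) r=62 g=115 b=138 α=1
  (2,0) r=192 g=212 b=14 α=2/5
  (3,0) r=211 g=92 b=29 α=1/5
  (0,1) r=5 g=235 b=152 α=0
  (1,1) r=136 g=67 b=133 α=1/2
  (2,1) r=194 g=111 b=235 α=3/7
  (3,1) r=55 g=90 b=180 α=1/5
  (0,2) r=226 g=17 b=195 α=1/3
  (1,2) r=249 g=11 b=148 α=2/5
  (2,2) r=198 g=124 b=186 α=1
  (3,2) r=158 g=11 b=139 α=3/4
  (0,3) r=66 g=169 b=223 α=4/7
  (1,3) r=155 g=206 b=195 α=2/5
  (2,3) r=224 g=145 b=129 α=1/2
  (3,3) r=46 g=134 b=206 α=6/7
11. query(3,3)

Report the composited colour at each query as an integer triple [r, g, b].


(1,0) stack=L1,L2,L3; from [0,0,0]:
after L1 α=1/2: [34, 16, 27/2]
after L2 α=2/3: [248/3, 22/3, 499/6]
after L3 α=1/4: [351/4, 87/2, 591/8]
= [88, 44, 74]

(1,0) stack=L1,L2; from [0,0,0]:
after L1 α=1/2: [34, 16, 27/2]
after L2 α=2/3: [248/3, 22/3, 499/6]
→ [83, 7, 83]

(2,3) stack=L1,L2; from [0,0,0]:
L1 α=1/2: [42, 9, 114]
L2 α=6/7: [1404/7, 1299/7, 498/7]
→ [201, 186, 71]

(2,0) stack=L1,L2; from [0,0,0]:
L1 α=1/4: [59/2, 36, 103/2]
L2 α=1/3: [134/3, 89/3, 182/3]
rounded: [45, 30, 61]

(3,3) stack=L1,L2,L4,L5; from [0,0,0]:
after L1 α=1/4: [135/4, 77/4, 247/4]
after L2 α=3/4: [2427/16, 2081/16, 2407/16]
after L4 α=1/4: [7633/64, 7011/64, 10661/64]
after L5 α=6/7: [25297/448, 58467/448, 89765/448]
= [56, 131, 200]


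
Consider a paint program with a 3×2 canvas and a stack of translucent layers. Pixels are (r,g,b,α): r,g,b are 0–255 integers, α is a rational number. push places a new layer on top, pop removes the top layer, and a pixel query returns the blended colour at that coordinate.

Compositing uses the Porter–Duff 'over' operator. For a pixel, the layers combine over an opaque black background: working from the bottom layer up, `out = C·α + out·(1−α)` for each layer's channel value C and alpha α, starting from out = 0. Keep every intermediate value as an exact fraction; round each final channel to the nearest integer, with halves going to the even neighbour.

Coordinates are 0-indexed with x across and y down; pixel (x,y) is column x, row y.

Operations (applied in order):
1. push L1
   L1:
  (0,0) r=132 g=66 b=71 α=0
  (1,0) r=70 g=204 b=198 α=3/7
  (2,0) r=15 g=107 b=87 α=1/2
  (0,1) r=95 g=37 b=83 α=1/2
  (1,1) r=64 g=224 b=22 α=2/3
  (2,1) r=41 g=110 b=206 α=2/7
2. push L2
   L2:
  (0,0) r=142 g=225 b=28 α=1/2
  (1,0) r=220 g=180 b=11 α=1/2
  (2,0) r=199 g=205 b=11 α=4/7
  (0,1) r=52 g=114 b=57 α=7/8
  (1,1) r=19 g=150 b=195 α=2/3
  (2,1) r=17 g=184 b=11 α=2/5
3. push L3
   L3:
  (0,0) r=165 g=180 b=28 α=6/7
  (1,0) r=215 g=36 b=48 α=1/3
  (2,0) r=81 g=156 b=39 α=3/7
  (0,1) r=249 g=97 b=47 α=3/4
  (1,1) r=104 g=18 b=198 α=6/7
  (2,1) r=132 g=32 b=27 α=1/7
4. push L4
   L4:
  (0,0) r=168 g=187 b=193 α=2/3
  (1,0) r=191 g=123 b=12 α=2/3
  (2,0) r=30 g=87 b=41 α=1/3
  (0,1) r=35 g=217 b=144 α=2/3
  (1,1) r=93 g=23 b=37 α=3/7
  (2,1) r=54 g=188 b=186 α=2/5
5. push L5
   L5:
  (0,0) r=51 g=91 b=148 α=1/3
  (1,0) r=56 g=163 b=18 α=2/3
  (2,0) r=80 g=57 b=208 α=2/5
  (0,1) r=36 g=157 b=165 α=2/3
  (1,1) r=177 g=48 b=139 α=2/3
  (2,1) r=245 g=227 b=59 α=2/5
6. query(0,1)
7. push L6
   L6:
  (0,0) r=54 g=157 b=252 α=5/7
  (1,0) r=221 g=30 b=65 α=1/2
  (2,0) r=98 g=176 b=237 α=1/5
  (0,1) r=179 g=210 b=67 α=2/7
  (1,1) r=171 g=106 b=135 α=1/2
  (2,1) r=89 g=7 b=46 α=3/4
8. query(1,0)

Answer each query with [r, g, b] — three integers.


(0,1) stack=L1,L2,L3,L4,L5; from [0,0,0]:
L1 α=1/2: [95/2, 37/2, 83/2]
L2 α=7/8: [823/16, 1633/16, 881/16]
L3 α=3/4: [12775/64, 6289/64, 3137/64]
L4 α=2/3: [17255/192, 11355/64, 21569/192]
L5 α=2/3: [31079/576, 31451/192, 84929/576]
rounded: [54, 164, 147]

query (1,0) [L1,L2,L3,L4,L5,L6] — begin 0,0,0
+L1 (α=3/7) → [30, 612/7, 594/7]
+L2 (α=1/2) → [125, 936/7, 671/14]
+L3 (α=1/3) → [155, 708/7, 1007/21]
+L4 (α=2/3) → [179, 810/7, 1511/63]
+L5 (α=2/3) → [97, 3092/21, 3779/189]
+L6 (α=1/2) → [159, 1861/21, 8032/189]
= [159, 89, 42]
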